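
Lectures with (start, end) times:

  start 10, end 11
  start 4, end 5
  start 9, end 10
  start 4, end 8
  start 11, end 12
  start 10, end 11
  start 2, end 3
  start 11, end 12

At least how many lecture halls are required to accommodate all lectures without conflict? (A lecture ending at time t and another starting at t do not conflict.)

2

Count concurrent intervals with a sweep; the peak is the room count.
Events (time:±→running): 2:+→1 3:-→0 4:+→1 4:+→2 … peak 2.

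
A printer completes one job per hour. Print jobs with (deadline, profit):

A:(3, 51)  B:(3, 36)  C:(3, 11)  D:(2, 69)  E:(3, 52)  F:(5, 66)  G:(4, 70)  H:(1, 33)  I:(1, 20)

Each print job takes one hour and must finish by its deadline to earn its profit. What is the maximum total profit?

Take jobs in profit order; each goes to the latest open slot no later than its deadline.
By profit: G(d4,70), D(d2,69), F(d5,66), E(d3,52), A(d3,51), B(d3,36), H(d1,33), I(d1,20), C(d3,11)
G→slot 4; D→slot 2; F→slot 5; E→slot 3; A→slot 1; B skipped; H skipped; I skipped; C skipped.
Profit = 51 + 69 + 52 + 70 + 66 = 308

308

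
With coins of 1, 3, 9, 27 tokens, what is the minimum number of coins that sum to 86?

Greedy: take as many of the largest coin as possible, then repeat with the remainder.
86 − 3×27→5 − 1×3→2 − 2×1→0
Total coins = 3 + 1 + 2 = 6

6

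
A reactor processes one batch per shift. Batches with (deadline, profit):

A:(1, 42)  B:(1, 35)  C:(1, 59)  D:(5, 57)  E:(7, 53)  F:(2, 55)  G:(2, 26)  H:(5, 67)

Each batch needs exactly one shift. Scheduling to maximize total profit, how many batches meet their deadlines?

5

Sort by profit descending; place each in the latest free slot ≤ its deadline.
By profit: H(d5,67), C(d1,59), D(d5,57), F(d2,55), E(d7,53), A(d1,42), B(d1,35), G(d2,26)
H→slot 5; C→slot 1; D→slot 4; F→slot 2; E→slot 7; A skipped; B skipped; G skipped.
5 of 8 scheduled.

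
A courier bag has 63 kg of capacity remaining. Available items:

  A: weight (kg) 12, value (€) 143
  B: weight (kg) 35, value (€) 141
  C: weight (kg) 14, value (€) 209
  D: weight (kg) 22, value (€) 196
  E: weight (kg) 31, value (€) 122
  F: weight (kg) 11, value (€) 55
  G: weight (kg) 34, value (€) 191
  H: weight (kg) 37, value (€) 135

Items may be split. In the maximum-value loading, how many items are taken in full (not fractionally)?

Sort by value per unit weight and fill in that order.
Ratios (sorted): C 14.93, A 11.92, D 8.91, G 5.62, F 5.00, B 4.03, E 3.94, H 3.65
take C (14 @ 209); take A (12 @ 143); take D (22 @ 196); take 15/34 of G → 84.26. Capacity used 63/63.
3 item(s) taken whole; one partial (take 15/34 of G).

3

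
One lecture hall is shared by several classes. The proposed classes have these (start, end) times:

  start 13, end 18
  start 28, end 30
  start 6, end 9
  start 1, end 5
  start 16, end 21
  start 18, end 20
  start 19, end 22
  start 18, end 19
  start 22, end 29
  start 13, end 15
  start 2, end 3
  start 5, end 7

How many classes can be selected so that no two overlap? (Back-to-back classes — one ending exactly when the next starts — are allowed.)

6

Order by finish time; keep every interval that doesn't clash with the previous kept one.
By end time: (2,3), (1,5), (5,7), (6,9), (13,15), (13,18), (18,19), (18,20), (16,21), (19,22), (22,29), (28,30).
Pick (2,3); next start ≥ 3 → (5,7); next start ≥ 7 → (13,15); next start ≥ 15 → (18,19); next start ≥ 19 → (19,22); next start ≥ 22 → (22,29).
Selected 6 classes.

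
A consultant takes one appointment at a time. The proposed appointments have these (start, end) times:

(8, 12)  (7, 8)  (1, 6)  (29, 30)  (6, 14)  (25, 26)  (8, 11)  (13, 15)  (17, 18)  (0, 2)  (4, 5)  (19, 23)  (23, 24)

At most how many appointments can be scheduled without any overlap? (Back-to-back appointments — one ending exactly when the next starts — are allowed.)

Sort by end time and greedily take each interval whose start is ≥ the last chosen end.
By end time: (0,2), (4,5), (1,6), (7,8), (8,11), (8,12), (6,14), (13,15), (17,18), (19,23), (23,24), (25,26), (29,30).
Pick (0,2); next start ≥ 2 → (4,5); next start ≥ 5 → (7,8); next start ≥ 8 → (8,11); next start ≥ 11 → (13,15); next start ≥ 15 → (17,18); next start ≥ 18 → (19,23); next start ≥ 23 → (23,24); next start ≥ 24 → (25,26); next start ≥ 26 → (29,30).
Selected 10 appointments.

10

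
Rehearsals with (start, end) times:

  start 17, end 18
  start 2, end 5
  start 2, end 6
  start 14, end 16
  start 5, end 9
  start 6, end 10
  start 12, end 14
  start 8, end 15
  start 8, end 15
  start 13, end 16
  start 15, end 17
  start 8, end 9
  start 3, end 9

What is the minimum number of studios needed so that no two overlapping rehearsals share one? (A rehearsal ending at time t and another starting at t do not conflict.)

6

The answer is the maximum number of intervals overlapping at any instant.
starts: [2, 2, 3, 5, 6, 8, 8, 8, 12, 13, 14, 15, 17]
ends:   [5, 6, 9, 9, 9, 10, 14, 15, 15, 16, 16, 17, 18]
s2→1 s2→2 s3→3 e5→2 s5→3 e6→2 s6→3 s8→4 s8→5 s8→6  — peak 6.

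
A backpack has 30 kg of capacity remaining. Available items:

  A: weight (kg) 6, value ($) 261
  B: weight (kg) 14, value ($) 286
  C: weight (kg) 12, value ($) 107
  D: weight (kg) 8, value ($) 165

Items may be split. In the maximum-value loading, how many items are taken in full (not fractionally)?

Greedy by value/weight ratio, highest first.
Order: A (261/6=43.50) > D (165/8=20.62) > B (286/14=20.43) > C (107/12=8.92)
Fill: take A (6 @ 261) → take D (8 @ 165) → take B (14 @ 286) → take 2/12 of C → 17.83; 30/30 used.
3 item(s) taken whole; one partial (take 2/12 of C).

3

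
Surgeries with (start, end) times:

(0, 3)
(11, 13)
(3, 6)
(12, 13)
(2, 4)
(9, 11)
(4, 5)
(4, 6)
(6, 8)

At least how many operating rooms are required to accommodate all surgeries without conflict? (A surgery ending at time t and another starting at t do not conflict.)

3

The answer is the maximum number of intervals overlapping at any instant.
Events (time:±→running): 0:+→1 2:+→2 3:-→1 3:+→2 4:-→1 4:+→2 4:+→3 … peak 3.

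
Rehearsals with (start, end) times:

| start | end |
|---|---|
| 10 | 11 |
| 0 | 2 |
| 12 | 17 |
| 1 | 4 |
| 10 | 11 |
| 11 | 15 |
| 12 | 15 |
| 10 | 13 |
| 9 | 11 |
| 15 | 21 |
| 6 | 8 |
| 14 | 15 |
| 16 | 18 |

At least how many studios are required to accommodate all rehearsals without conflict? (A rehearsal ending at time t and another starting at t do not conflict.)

4

Events (time:±→running): 0:+→1 1:+→2 2:-→1 4:-→0 6:+→1 8:-→0 9:+→1 10:+→2 10:+→3 10:+→4 … peak 4.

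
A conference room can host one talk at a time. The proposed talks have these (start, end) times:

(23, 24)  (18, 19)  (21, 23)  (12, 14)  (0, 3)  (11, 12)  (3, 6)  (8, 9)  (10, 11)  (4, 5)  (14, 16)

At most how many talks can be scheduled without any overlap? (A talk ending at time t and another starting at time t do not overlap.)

Greedy by earliest finish: after sorting by end time, pick each interval compatible with the last pick.
Sorted by end: (0,3)  (4,5)  (3,6)  (8,9)  (10,11)  (11,12)  (12,14)  (14,16)  (18,19)  (21,23)  (23,24)
take (0,3); take (4,5); take (8,9); take (10,11); take (11,12); take (12,14); take (14,16); take (18,19); take (21,23); take (23,24).
Selected 10 talks.

10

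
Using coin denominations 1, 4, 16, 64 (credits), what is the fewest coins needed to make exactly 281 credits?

281 − 4×64→25 − 1×16→9 − 2×4→1 − 1×1→0
Total coins = 4 + 1 + 2 + 1 = 8

8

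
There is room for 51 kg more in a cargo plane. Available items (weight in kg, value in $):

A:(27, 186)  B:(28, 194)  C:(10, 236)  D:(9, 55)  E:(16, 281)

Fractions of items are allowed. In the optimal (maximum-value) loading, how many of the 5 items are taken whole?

2

Order: C (236/10=23.60) > E (281/16=17.56) > B (194/28=6.93) > A (186/27=6.89) > D (55/9=6.11)
Fill: take C (10 @ 236) → take E (16 @ 281) → take 25/28 of B → 173.21; 51/51 used.
2 item(s) taken whole; one partial (take 25/28 of B).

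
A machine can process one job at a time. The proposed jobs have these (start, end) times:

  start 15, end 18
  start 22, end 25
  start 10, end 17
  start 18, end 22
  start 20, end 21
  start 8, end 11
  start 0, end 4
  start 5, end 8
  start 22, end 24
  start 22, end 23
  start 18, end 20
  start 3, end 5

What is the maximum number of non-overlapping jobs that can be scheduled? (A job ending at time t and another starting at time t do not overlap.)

By end time: (0,4), (3,5), (5,8), (8,11), (10,17), (15,18), (18,20), (20,21), (18,22), (22,23), (22,24), (22,25).
Pick (0,4); next start ≥ 4 → (5,8); next start ≥ 8 → (8,11); next start ≥ 11 → (15,18); next start ≥ 18 → (18,20); next start ≥ 20 → (20,21); next start ≥ 21 → (22,23).
Selected 7 jobs.

7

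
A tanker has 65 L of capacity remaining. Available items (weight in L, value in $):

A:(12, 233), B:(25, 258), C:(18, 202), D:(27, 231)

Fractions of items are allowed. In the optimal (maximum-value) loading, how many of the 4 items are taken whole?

3

Ratios (sorted): A 19.42, C 11.22, B 10.32, D 8.56
take A (12 @ 233); take C (18 @ 202); take B (25 @ 258); take 10/27 of D → 85.56. Capacity used 65/65.
3 item(s) taken whole; one partial (take 10/27 of D).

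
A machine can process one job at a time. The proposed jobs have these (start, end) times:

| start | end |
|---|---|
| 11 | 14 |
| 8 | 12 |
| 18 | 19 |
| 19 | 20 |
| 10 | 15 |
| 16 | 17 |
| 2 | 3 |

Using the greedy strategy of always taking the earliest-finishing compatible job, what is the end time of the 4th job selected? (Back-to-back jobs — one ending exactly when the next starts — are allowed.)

19

By end time: (2,3), (8,12), (11,14), (10,15), (16,17), (18,19), (19,20).
Pick (2,3); next start ≥ 3 → (8,12); next start ≥ 12 → (16,17); next start ≥ 17 → (18,19); next start ≥ 19 → (19,20).
Selected: (2,3) (8,12) (16,17) (18,19) (19,20)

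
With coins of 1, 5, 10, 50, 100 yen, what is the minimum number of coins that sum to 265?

5

Use the largest denomination that fits, subtract, and repeat.
265 = 2×100 + 1×50 + 1×10 + 1×5
Total coins = 2 + 1 + 1 + 1 = 5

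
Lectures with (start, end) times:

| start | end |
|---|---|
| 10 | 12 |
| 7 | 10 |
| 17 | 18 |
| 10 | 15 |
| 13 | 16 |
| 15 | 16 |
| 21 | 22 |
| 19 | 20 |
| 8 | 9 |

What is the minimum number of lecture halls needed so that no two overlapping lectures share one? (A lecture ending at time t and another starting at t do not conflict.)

starts: [7, 8, 10, 10, 13, 15, 17, 19, 21]
ends:   [9, 10, 12, 15, 16, 16, 18, 20, 22]
s7→1 s8→2  — peak 2.

2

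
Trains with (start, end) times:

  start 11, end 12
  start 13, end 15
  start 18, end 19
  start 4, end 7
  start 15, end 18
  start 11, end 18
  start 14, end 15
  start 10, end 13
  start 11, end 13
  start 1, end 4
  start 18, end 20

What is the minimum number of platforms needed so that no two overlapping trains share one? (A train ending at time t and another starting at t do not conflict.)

4

Count concurrent intervals with a sweep; the peak is the room count.
starts: [1, 4, 10, 11, 11, 11, 13, 14, 15, 18, 18]
ends:   [4, 7, 12, 13, 13, 15, 15, 18, 18, 19, 20]
s1→1 e4→0 s4→1 e7→0 s10→1 s11→2 s11→3 s11→4  — peak 4.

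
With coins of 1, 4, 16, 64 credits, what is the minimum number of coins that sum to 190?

190 = 2×64 + 3×16 + 3×4 + 2×1
Total coins = 2 + 3 + 3 + 2 = 10

10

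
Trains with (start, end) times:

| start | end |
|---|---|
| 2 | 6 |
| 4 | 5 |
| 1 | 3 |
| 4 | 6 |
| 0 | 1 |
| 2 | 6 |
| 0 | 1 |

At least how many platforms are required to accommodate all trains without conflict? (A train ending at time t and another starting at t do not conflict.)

4

Events (time:±→running): 0:+→1 0:+→2 1:-→1 1:-→0 1:+→1 2:+→2 2:+→3 3:-→2 4:+→3 4:+→4 … peak 4.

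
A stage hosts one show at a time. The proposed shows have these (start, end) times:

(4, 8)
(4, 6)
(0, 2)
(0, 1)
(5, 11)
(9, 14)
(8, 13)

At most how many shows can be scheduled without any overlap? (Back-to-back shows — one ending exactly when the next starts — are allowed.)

Order by finish time; keep every interval that doesn't clash with the previous kept one.
Sorted by end: (0,1)  (0,2)  (4,6)  (4,8)  (5,11)  (8,13)  (9,14)
take (0,1); skip (0,2); take (4,6); skip (4,8); take (8,13).
Selected 3 shows.

3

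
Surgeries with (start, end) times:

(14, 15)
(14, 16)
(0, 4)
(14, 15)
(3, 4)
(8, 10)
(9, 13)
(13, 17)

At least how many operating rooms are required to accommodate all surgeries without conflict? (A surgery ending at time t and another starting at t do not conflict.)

4

Events (time:±→running): 0:+→1 3:+→2 4:-→1 4:-→0 8:+→1 9:+→2 10:-→1 13:-→0 13:+→1 14:+→2 14:+→3 14:+→4 … peak 4.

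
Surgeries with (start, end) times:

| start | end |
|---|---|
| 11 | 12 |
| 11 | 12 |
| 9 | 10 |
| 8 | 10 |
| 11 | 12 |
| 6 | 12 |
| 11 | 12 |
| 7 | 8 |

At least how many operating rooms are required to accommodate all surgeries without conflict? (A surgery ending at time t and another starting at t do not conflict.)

Count concurrent intervals with a sweep; the peak is the room count.
Events (time:±→running): 6:+→1 7:+→2 8:-→1 8:+→2 9:+→3 10:-→2 10:-→1 11:+→2 11:+→3 11:+→4 11:+→5 … peak 5.

5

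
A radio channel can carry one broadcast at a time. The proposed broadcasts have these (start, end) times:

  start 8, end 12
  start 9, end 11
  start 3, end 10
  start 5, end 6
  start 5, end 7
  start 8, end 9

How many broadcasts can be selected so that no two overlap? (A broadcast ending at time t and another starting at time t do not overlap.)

3

Sort by end time and greedily take each interval whose start is ≥ the last chosen end.
By end time: (5,6), (5,7), (8,9), (3,10), (9,11), (8,12).
Pick (5,6); next start ≥ 6 → (8,9); next start ≥ 9 → (9,11).
Selected 3 broadcasts.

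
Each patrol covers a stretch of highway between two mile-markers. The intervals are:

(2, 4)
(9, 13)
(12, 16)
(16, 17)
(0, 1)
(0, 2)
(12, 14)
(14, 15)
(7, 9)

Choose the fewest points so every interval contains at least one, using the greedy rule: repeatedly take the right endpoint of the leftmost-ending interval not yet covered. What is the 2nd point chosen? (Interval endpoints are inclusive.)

4

Process intervals by earliest right end; each time one isn't hit yet, stab at its right endpoint.
By right end: [0,1]  [0,2]  [2,4]  [7,9]  [9,13]  [12,14]  [14,15]  [12,16]  [16,17]
[0,1] uncovered → point at 1; [2,4] uncovered → point at 4; [7,9] uncovered → point at 9; [12,14] uncovered → point at 14; [16,17] uncovered → point at 17.
Points: 1, 4, 9, 14, 17 (5 total).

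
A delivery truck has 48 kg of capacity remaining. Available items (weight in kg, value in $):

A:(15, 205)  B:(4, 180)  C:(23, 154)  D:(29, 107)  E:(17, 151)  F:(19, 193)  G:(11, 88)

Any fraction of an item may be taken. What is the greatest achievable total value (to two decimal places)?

666.82

Ratios (sorted): B 45.00, A 13.67, F 10.16, E 8.88, G 8.00, C 6.70, D 3.69
take B (4 @ 180); take A (15 @ 205); take F (19 @ 193); take 10/17 of E → 88.82. Capacity used 48/48.
Total value = 666.82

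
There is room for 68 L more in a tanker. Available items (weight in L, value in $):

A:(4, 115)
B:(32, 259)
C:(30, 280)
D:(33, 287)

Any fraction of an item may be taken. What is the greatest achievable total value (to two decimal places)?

Greedy by value/weight ratio, highest first.
Order: A (115/4=28.75) > C (280/30=9.33) > D (287/33=8.70) > B (259/32=8.09)
Fill: take A (4 @ 115) → take C (30 @ 280) → take D (33 @ 287) → take 1/32 of B → 8.09; 68/68 used.
Total value = 690.09

690.09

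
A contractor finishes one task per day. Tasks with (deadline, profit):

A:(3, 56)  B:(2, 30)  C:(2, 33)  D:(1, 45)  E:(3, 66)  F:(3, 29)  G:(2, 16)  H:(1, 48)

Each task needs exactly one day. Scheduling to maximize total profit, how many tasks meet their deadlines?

Profit order: E=66 A=56 H=48 D=45 C=33 B=30 F=29 G=16
Assign: E→slot 3, A→slot 2, H→slot 1, D skipped, C skipped, B skipped, F skipped, G skipped.
Slots: [1:H] [2:A] [3:E]
3 of 8 scheduled.

3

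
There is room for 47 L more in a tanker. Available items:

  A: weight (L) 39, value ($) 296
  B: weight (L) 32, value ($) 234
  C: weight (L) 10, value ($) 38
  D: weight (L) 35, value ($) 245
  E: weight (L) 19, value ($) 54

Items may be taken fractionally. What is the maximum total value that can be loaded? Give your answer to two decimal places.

354.50

Order: A (296/39=7.59) > B (234/32=7.31) > D (245/35=7.00) > C (38/10=3.80) > E (54/19=2.84)
Fill: take A (39 @ 296) → take 8/32 of B → 58.50; 47/47 used.
Total value = 354.50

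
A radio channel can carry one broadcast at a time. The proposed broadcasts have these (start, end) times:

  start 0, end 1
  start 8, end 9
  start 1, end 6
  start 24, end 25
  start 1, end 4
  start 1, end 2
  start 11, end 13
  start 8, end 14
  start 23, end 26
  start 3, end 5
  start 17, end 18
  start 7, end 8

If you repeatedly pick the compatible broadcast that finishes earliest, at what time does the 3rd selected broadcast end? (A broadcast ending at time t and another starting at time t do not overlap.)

Sorted by end: (0,1)  (1,2)  (1,4)  (3,5)  (1,6)  (7,8)  (8,9)  (11,13)  (8,14)  (17,18)  (24,25)  (23,26)
take (0,1); take (1,2); take (3,5); take (7,8); take (8,9); take (11,13); take (17,18); take (24,25).
Selected: (0,1) (1,2) (3,5) (7,8) (8,9) (11,13) (17,18) (24,25)

5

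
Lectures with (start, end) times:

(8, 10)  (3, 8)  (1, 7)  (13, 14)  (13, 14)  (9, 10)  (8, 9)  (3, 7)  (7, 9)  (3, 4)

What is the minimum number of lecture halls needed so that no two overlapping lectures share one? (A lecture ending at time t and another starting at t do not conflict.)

4

Count concurrent intervals with a sweep; the peak is the room count.
starts: [1, 3, 3, 3, 7, 8, 8, 9, 13, 13]
ends:   [4, 7, 7, 8, 9, 9, 10, 10, 14, 14]
s1→1 s3→2 s3→3 s3→4  — peak 4.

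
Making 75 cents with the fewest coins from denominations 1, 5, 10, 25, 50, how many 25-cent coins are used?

Use the largest denomination that fits, subtract, and repeat.
75 − 1×50→25 − 1×25→0
Count of 25: 1

1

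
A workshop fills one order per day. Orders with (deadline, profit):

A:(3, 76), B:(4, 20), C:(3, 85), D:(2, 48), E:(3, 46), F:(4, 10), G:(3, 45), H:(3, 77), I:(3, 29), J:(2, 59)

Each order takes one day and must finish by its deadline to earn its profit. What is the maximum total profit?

Take jobs in profit order; each goes to the latest open slot no later than its deadline.
Profit order: C=85 H=77 A=76 J=59 D=48 E=46 G=45 I=29 B=20 F=10
Assign: C→slot 3, H→slot 2, A→slot 1, J skipped, D skipped, E skipped, G skipped, I skipped, B→slot 4, F skipped.
Slots: [1:A] [2:H] [3:C] [4:B]
Profit = 76 + 77 + 85 + 20 = 258

258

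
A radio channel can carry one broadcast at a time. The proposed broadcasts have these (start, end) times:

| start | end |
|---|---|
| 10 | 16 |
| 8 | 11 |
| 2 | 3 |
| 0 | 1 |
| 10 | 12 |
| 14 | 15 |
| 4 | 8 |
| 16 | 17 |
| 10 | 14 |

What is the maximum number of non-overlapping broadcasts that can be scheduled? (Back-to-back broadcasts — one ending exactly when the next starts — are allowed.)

Greedy by earliest finish: after sorting by end time, pick each interval compatible with the last pick.
By end time: (0,1), (2,3), (4,8), (8,11), (10,12), (10,14), (14,15), (10,16), (16,17).
Pick (0,1); next start ≥ 1 → (2,3); next start ≥ 3 → (4,8); next start ≥ 8 → (8,11); next start ≥ 11 → (14,15); next start ≥ 15 → (16,17).
Selected 6 broadcasts.

6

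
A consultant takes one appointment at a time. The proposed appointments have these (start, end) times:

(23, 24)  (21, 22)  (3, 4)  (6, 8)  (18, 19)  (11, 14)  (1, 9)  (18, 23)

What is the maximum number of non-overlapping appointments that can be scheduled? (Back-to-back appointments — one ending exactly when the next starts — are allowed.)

6

Greedy by earliest finish: after sorting by end time, pick each interval compatible with the last pick.
Sorted by end: (3,4)  (6,8)  (1,9)  (11,14)  (18,19)  (21,22)  (18,23)  (23,24)
take (3,4); take (6,8); skip (1,9); take (11,14); take (18,19); take (21,22); skip (18,23); take (23,24).
Selected 6 appointments.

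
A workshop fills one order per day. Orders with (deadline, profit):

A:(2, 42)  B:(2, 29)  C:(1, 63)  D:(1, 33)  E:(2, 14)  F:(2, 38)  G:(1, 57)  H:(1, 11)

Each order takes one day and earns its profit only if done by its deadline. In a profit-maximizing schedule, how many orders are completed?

2

Take jobs in profit order; each goes to the latest open slot no later than its deadline.
Profit order: C=63 G=57 A=42 F=38 D=33 B=29 E=14 H=11
Assign: C→slot 1, G skipped, A→slot 2, F skipped, D skipped, B skipped, E skipped, H skipped.
Slots: [1:C] [2:A]
2 of 8 scheduled.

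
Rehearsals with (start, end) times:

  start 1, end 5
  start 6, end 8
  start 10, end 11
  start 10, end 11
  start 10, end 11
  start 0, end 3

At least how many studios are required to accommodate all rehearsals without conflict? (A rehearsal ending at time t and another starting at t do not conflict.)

Count concurrent intervals with a sweep; the peak is the room count.
Events (time:±→running): 0:+→1 1:+→2 3:-→1 5:-→0 6:+→1 8:-→0 10:+→1 10:+→2 10:+→3 … peak 3.

3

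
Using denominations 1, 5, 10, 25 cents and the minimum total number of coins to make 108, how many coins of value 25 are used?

108 − 4×25→8 − 1×5→3 − 3×1→0
Count of 25: 4

4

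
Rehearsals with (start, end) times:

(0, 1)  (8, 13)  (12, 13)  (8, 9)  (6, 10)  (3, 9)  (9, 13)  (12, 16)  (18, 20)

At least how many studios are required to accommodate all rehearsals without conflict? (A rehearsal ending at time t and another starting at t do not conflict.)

4

Events (time:±→running): 0:+→1 1:-→0 3:+→1 6:+→2 8:+→3 8:+→4 … peak 4.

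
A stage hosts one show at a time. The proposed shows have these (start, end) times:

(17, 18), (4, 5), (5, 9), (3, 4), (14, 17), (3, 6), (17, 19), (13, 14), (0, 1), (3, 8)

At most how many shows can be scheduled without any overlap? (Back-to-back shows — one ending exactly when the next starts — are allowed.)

7

Sort by end time and greedily take each interval whose start is ≥ the last chosen end.
Sorted by end: (0,1)  (3,4)  (4,5)  (3,6)  (3,8)  (5,9)  (13,14)  (14,17)  (17,18)  (17,19)
take (0,1); take (3,4); take (4,5); take (5,9); take (13,14); take (14,17); take (17,18).
Selected 7 shows.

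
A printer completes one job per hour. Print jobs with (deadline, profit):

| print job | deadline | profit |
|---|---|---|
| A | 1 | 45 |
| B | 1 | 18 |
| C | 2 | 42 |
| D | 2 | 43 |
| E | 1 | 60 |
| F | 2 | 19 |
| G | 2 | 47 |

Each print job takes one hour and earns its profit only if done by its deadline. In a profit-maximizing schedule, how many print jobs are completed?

Profit order: E=60 G=47 A=45 D=43 C=42 F=19 B=18
Assign: E→slot 1, G→slot 2, A skipped, D skipped, C skipped, F skipped, B skipped.
Slots: [1:E] [2:G]
2 of 7 scheduled.

2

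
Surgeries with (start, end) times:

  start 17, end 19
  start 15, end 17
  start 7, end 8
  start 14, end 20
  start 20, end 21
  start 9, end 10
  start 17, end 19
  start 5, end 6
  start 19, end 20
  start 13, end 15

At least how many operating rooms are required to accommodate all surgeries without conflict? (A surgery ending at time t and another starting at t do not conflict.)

3

starts: [5, 7, 9, 13, 14, 15, 17, 17, 19, 20]
ends:   [6, 8, 10, 15, 17, 19, 19, 20, 20, 21]
s5→1 e6→0 s7→1 e8→0 s9→1 e10→0 s13→1 s14→2 e15→1 s15→2 e17→1 s17→2 s17→3  — peak 3.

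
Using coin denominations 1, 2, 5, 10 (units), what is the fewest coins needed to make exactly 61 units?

7

Greedy: take as many of the largest coin as possible, then repeat with the remainder.
61 = 6×10 + 1×1
Total coins = 6 + 1 = 7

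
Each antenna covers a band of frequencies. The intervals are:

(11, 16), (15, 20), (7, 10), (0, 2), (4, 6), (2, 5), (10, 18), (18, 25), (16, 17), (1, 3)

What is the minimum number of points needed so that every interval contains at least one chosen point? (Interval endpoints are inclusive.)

5

Sort by right endpoint; whenever an interval is uncovered, place a point at its right end.
Sorted: [0,2] [1,3] [2,5] [4,6] [7,10] [11,16] [16,17] [10,18] [15,20] [18,25]
{[0,2],[1,3],[2,5]} hit by 2; {[4,6]} hit by 6; {[7,10]} hit by 10; {[11,16],[16,17],[10,18],[15,20]} hit by 16; {[18,25]} hit by 25.
Points: 2, 6, 10, 16, 25 (5 total).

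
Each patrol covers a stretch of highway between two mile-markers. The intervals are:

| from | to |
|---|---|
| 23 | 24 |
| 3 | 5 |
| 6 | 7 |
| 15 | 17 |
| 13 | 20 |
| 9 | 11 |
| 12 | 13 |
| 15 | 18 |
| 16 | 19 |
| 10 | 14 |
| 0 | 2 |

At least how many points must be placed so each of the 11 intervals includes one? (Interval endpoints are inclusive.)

7

Process intervals by earliest right end; each time one isn't hit yet, stab at its right endpoint.
Sorted: [0,2] [3,5] [6,7] [9,11] [12,13] [10,14] [15,17] [15,18] [16,19] [13,20] [23,24]
{[0,2]} hit by 2; {[3,5]} hit by 5; {[6,7]} hit by 7; {[9,11]} hit by 11; {[12,13],[10,14]} hit by 13; {[15,17],[15,18],[16,19],[13,20]} hit by 17; {[23,24]} hit by 24.
Points: 2, 5, 7, 11, 13, 17, 24 (7 total).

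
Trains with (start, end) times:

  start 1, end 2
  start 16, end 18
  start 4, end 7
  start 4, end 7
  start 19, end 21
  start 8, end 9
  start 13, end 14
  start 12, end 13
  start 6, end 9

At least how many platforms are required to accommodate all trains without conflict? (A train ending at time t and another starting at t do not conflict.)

3

The answer is the maximum number of intervals overlapping at any instant.
Events (time:±→running): 1:+→1 2:-→0 4:+→1 4:+→2 6:+→3 … peak 3.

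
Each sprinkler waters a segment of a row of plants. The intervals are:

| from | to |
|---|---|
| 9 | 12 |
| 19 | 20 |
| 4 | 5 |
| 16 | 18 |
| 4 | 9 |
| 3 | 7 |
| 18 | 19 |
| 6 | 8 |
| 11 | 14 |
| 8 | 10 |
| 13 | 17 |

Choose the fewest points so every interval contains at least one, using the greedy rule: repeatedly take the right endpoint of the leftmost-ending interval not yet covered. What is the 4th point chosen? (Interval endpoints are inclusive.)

Process intervals by earliest right end; each time one isn't hit yet, stab at its right endpoint.
Sorted: [4,5] [3,7] [6,8] [4,9] [8,10] [9,12] [11,14] [13,17] [16,18] [18,19] [19,20]
{[4,5],[3,7]} hit by 5; {[6,8],[4,9],[8,10]} hit by 8; {[9,12],[11,14]} hit by 12; {[13,17],[16,18]} hit by 17; {[18,19],[19,20]} hit by 19.
Points: 5, 8, 12, 17, 19 (5 total).

17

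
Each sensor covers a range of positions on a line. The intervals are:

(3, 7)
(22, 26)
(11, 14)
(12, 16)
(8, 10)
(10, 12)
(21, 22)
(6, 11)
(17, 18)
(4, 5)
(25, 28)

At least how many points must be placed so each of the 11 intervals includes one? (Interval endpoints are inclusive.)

6

Process intervals by earliest right end; each time one isn't hit yet, stab at its right endpoint.
Sorted: [4,5] [3,7] [8,10] [6,11] [10,12] [11,14] [12,16] [17,18] [21,22] [22,26] [25,28]
{[4,5],[3,7]} hit by 5; {[8,10],[6,11],[10,12]} hit by 10; {[11,14],[12,16]} hit by 14; {[17,18]} hit by 18; {[21,22],[22,26]} hit by 22; {[25,28]} hit by 28.
Points: 5, 10, 14, 18, 22, 28 (6 total).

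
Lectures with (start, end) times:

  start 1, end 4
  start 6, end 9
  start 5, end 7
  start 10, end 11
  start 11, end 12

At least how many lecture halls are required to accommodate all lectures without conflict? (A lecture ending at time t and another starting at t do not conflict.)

2

Events (time:±→running): 1:+→1 4:-→0 5:+→1 6:+→2 … peak 2.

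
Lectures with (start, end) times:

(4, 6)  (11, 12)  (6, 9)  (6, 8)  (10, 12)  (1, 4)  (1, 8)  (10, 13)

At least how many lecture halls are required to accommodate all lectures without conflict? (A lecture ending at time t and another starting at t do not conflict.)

The answer is the maximum number of intervals overlapping at any instant.
Events (time:±→running): 1:+→1 1:+→2 4:-→1 4:+→2 6:-→1 6:+→2 6:+→3 … peak 3.

3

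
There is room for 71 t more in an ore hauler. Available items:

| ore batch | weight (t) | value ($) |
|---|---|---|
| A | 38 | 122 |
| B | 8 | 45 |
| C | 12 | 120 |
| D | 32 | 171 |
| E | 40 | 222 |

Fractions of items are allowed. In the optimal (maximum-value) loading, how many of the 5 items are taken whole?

Greedy by value/weight ratio, highest first.
Order: C (120/12=10.00) > B (45/8=5.62) > E (222/40=5.55) > D (171/32=5.34) > A (122/38=3.21)
Fill: take C (12 @ 120) → take B (8 @ 45) → take E (40 @ 222) → take 11/32 of D → 58.78; 71/71 used.
3 item(s) taken whole; one partial (take 11/32 of D).

3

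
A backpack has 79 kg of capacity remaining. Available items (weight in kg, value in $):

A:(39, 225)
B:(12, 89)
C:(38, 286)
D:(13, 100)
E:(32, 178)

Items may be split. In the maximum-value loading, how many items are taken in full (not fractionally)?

3

Greedy by value/weight ratio, highest first.
Ratios (sorted): D 7.69, C 7.53, B 7.42, A 5.77, E 5.56
take D (13 @ 100); take C (38 @ 286); take B (12 @ 89); take 16/39 of A → 92.31. Capacity used 79/79.
3 item(s) taken whole; one partial (take 16/39 of A).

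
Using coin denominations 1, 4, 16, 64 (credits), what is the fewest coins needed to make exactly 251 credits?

11

251 = 3×64 + 3×16 + 2×4 + 3×1
Total coins = 3 + 3 + 2 + 3 = 11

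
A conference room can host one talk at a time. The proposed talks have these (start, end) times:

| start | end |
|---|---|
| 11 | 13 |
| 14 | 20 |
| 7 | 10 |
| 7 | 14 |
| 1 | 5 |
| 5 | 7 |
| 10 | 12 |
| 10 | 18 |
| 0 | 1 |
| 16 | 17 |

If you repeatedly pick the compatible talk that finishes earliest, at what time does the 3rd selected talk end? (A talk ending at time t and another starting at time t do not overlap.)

Greedy by earliest finish: after sorting by end time, pick each interval compatible with the last pick.
Sorted by end: (0,1)  (1,5)  (5,7)  (7,10)  (10,12)  (11,13)  (7,14)  (16,17)  (10,18)  (14,20)
take (0,1); take (1,5); take (5,7); take (7,10); take (10,12); take (16,17); skip (10,18).
Selected: (0,1) (1,5) (5,7) (7,10) (10,12) (16,17)

7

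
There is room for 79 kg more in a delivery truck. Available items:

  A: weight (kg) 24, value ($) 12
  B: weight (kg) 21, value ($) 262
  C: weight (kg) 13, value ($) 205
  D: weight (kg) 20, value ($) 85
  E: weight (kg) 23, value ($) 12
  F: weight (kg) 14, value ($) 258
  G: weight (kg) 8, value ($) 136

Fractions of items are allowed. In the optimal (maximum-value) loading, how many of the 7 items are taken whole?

Greedy by value/weight ratio, highest first.
Ratios (sorted): F 18.43, G 17.00, C 15.77, B 12.48, D 4.25, E 0.52, A 0.50
take F (14 @ 258); take G (8 @ 136); take C (13 @ 205); take B (21 @ 262); take D (20 @ 85); take 3/23 of E → 1.57. Capacity used 79/79.
5 item(s) taken whole; one partial (take 3/23 of E).

5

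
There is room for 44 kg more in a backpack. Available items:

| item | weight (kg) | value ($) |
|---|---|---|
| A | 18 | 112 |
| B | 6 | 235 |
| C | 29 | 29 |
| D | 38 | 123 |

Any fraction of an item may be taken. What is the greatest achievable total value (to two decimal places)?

411.74

Sort by value per unit weight and fill in that order.
Order: B (235/6=39.17) > A (112/18=6.22) > D (123/38=3.24) > C (29/29=1.00)
Fill: take B (6 @ 235) → take A (18 @ 112) → take 20/38 of D → 64.74; 44/44 used.
Total value = 411.74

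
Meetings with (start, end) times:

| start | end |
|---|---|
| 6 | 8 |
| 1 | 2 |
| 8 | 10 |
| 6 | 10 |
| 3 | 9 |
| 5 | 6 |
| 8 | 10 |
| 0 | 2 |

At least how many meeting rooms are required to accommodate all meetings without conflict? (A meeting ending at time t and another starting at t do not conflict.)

4

Events (time:±→running): 0:+→1 1:+→2 2:-→1 2:-→0 3:+→1 5:+→2 6:-→1 6:+→2 6:+→3 8:-→2 8:+→3 8:+→4 … peak 4.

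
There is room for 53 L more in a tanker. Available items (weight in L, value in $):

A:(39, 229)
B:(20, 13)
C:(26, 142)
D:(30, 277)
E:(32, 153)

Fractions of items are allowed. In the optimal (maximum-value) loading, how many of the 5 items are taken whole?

Greedy by value/weight ratio, highest first.
Order: D (277/30=9.23) > A (229/39=5.87) > C (142/26=5.46) > E (153/32=4.78) > B (13/20=0.65)
Fill: take D (30 @ 277) → take 23/39 of A → 135.05; 53/53 used.
1 item(s) taken whole; one partial (take 23/39 of A).

1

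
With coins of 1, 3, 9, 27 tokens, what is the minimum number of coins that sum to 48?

Greedy: take as many of the largest coin as possible, then repeat with the remainder.
48 = 1×27 + 2×9 + 1×3
Total coins = 1 + 2 + 1 = 4

4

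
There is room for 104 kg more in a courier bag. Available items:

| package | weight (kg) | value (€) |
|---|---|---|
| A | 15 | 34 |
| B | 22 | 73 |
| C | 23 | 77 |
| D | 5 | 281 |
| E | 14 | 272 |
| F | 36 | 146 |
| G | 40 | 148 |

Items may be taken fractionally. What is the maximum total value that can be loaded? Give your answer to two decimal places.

877.13

Sort by value per unit weight and fill in that order.
Ratios (sorted): D 56.20, E 19.43, F 4.06, G 3.70, C 3.35, B 3.32, A 2.27
take D (5 @ 281); take E (14 @ 272); take F (36 @ 146); take G (40 @ 148); take 9/23 of C → 30.13. Capacity used 104/104.
Total value = 877.13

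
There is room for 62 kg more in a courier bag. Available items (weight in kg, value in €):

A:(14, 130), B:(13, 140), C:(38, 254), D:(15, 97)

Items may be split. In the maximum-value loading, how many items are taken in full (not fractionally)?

2

Sort by value per unit weight and fill in that order.
Ratios (sorted): B 10.77, A 9.29, C 6.68, D 6.47
take B (13 @ 140); take A (14 @ 130); take 35/38 of C → 233.95. Capacity used 62/62.
2 item(s) taken whole; one partial (take 35/38 of C).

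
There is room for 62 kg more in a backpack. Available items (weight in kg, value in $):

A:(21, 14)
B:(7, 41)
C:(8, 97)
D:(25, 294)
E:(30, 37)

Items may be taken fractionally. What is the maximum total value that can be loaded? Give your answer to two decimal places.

459.13

Sort by value per unit weight and fill in that order.
Order: C (97/8=12.12) > D (294/25=11.76) > B (41/7=5.86) > E (37/30=1.23) > A (14/21=0.67)
Fill: take C (8 @ 97) → take D (25 @ 294) → take B (7 @ 41) → take 22/30 of E → 27.13; 62/62 used.
Total value = 459.13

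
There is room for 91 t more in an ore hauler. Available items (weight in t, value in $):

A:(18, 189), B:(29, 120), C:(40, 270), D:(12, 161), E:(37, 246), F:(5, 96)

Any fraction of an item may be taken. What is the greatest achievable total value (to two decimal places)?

Order: F (96/5=19.20) > D (161/12=13.42) > A (189/18=10.50) > C (270/40=6.75) > E (246/37=6.65) > B (120/29=4.14)
Fill: take F (5 @ 96) → take D (12 @ 161) → take A (18 @ 189) → take C (40 @ 270) → take 16/37 of E → 106.38; 91/91 used.
Total value = 822.38

822.38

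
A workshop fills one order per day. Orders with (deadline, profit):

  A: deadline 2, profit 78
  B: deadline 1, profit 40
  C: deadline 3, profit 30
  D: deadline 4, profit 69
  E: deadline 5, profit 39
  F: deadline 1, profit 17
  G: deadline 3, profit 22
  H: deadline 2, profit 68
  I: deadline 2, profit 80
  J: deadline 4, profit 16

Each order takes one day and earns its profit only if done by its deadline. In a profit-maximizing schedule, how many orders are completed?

5

Take jobs in profit order; each goes to the latest open slot no later than its deadline.
By profit: I(d2,80), A(d2,78), D(d4,69), H(d2,68), B(d1,40), E(d5,39), C(d3,30), G(d3,22), F(d1,17), J(d4,16)
I→slot 2; A→slot 1; D→slot 4; H skipped; B skipped; E→slot 5; C→slot 3; G skipped; F skipped; J skipped.
5 of 10 scheduled.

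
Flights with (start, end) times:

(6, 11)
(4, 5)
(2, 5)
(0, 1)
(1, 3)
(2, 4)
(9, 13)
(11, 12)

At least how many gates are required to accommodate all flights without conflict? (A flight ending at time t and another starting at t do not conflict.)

starts: [0, 1, 2, 2, 4, 6, 9, 11]
ends:   [1, 3, 4, 5, 5, 11, 12, 13]
s0→1 e1→0 s1→1 s2→2 s2→3  — peak 3.

3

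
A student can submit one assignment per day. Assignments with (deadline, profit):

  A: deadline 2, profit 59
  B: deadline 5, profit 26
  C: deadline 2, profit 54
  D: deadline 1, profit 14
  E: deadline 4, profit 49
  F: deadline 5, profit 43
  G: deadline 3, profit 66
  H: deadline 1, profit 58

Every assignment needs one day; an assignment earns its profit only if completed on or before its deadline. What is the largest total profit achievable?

275

Sort by profit descending; place each in the latest free slot ≤ its deadline.
Profit order: G=66 A=59 H=58 C=54 E=49 F=43 B=26 D=14
Assign: G→slot 3, A→slot 2, H→slot 1, C skipped, E→slot 4, F→slot 5, B skipped, D skipped.
Slots: [1:H] [2:A] [3:G] [4:E] [5:F]
Profit = 58 + 59 + 66 + 49 + 43 = 275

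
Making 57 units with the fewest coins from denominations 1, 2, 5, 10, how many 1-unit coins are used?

0

Use the largest denomination that fits, subtract, and repeat.
57 = 5×10 + 1×5 + 1×2
Count of 1: 0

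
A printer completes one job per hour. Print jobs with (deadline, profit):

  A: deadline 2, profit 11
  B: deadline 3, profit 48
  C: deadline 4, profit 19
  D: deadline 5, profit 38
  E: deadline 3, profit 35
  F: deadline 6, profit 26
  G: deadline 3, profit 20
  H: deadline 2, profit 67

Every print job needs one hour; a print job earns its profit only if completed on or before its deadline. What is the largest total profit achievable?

233

Profit order: H=67 B=48 D=38 E=35 F=26 G=20 C=19 A=11
Assign: H→slot 2, B→slot 3, D→slot 5, E→slot 1, F→slot 6, G skipped, C→slot 4, A skipped.
Slots: [1:E] [2:H] [3:B] [4:C] [5:D] [6:F]
Profit = 35 + 67 + 48 + 19 + 38 + 26 = 233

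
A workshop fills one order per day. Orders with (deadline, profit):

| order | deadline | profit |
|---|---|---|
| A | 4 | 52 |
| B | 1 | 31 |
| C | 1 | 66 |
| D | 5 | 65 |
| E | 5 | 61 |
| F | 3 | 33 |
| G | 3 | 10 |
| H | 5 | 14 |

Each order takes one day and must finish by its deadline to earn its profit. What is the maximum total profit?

Profit order: C=66 D=65 E=61 A=52 F=33 B=31 H=14 G=10
Assign: C→slot 1, D→slot 5, E→slot 4, A→slot 3, F→slot 2, B skipped, H skipped, G skipped.
Slots: [1:C] [2:F] [3:A] [4:E] [5:D]
Profit = 66 + 33 + 52 + 61 + 65 = 277

277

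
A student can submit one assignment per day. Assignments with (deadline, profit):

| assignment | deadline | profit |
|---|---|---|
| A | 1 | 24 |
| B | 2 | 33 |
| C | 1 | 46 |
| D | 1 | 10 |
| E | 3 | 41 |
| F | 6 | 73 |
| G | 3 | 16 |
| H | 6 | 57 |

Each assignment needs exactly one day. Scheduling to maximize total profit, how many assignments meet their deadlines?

Take jobs in profit order; each goes to the latest open slot no later than its deadline.
Profit order: F=73 H=57 C=46 E=41 B=33 A=24 G=16 D=10
Assign: F→slot 6, H→slot 5, C→slot 1, E→slot 3, B→slot 2, A skipped, G skipped, D skipped.
Slots: [1:C] [2:B] [3:E] [5:H] [6:F]
5 of 8 scheduled.

5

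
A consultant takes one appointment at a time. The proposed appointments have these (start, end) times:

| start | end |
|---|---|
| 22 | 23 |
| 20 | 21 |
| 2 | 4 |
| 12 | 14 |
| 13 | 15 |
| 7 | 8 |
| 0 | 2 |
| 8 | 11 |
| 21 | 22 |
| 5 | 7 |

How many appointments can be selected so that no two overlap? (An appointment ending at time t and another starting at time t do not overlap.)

9

Sorted by end: (0,2)  (2,4)  (5,7)  (7,8)  (8,11)  (12,14)  (13,15)  (20,21)  (21,22)  (22,23)
take (0,2); take (2,4); take (5,7); take (7,8); take (8,11); take (12,14); skip (13,15); take (20,21); take (21,22); take (22,23).
Selected 9 appointments.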